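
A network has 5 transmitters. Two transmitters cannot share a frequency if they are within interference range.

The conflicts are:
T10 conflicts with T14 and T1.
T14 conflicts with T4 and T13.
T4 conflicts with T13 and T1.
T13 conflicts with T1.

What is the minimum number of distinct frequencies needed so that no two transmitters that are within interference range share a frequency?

T4, T13, T1 are mutually in conflict, so at least 3 frequencies are needed.
3 frequencies suffice: T10=2, T14=1, T4=2, T13=3, T1=1. Each listed conflict is separated.

3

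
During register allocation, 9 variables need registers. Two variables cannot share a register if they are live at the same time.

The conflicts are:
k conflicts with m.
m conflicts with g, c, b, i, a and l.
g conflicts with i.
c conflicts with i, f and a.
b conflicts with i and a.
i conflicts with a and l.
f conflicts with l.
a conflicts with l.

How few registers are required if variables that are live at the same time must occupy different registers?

m, c, i, a all conflict with each other, so at least 4 registers are needed.
4 registers suffice: register 1 → {m, f}; register 2 → {k, i}; register 3 → {g, a}; register 4 → {c, b, l}. Every pair that conflicts lands in different registers.

4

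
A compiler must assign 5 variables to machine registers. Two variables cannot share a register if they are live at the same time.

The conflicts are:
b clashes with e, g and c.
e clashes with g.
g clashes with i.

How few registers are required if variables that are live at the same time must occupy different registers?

3

b, e, g pairwise conflict, so at least 3 registers are needed.
3 registers suffice: register 1 → {b, i}; register 2 → {g, c}; register 3 → {e}. Every pair that conflicts lands in different registers.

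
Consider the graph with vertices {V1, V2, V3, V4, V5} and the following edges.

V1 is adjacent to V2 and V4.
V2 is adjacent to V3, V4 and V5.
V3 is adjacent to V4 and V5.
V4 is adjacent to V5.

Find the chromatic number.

4

V2, V3, V4, V5 form a clique, so at least 4 colors are needed.
4 colors suffice: color 1 → {V4}; color 2 → {V2}; color 3 → {V1, V5}; color 4 → {V3}. No two adjacent vertices share a color.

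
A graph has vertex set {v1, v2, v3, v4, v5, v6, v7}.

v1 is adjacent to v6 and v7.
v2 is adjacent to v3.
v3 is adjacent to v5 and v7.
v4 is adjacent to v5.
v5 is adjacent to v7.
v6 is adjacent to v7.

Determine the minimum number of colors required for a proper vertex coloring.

3

v1, v6, v7 are mutually adjacent, so at least 3 colors are needed.
3 colors suffice: color 1 → {v2, v4, v7}; color 2 → {v1, v3}; color 3 → {v5, v6}. Each edge has distinct colors on its endpoints.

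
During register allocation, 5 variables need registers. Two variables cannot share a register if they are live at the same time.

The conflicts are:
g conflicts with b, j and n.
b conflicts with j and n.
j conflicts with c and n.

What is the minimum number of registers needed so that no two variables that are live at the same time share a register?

4

g, b, j, n are mutually in conflict, so at least 4 registers are needed.
Using 4 registers: g=3, b=2, j=1, c=2, n=4. No two conflicting variables share a register.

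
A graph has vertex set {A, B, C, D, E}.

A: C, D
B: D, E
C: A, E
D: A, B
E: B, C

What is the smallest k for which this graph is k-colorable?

The cycle A-C-E-B-D-A has odd length 5, so it cannot be 2-colored; at least 3 colors are needed.
3 colors suffice: color 1 → {A, E}; color 2 → {B, C}; color 3 → {D}. Each edge has distinct colors on its endpoints.

3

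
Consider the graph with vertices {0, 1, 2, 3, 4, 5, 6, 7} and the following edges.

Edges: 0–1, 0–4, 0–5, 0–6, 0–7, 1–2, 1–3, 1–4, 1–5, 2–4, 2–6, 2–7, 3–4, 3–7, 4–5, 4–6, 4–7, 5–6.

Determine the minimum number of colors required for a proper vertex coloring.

4

0, 4, 5, 6 are mutually adjacent (a clique of size 4), so at least 4 colors are needed.
4 colors suffice: color red → {4}; color blue → {1, 6, 7}; color green → {0, 2, 3}; color yellow → {5}. Each edge has distinct colors on its endpoints.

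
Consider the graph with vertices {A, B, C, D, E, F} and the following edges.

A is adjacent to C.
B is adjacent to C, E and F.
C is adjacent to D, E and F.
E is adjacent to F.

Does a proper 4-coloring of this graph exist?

The chromatic number is 4. B, C, E, F form a clique, so at least 4 colors are needed.
4 colors suffice: color 1 → {C}; color 2 → {A, D, F}; color 3 → {E}; color 4 → {B}.
That is already a proper 4-coloring.

Yes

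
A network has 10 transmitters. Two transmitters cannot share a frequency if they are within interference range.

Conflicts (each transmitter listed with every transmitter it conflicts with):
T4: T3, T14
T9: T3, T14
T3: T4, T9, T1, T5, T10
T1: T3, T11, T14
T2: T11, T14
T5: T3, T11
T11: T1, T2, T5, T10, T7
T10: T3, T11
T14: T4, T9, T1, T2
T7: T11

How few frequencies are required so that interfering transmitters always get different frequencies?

2

T9 and T3 conflict, so at least 2 frequencies are needed.
2 frequencies suffice: frequency 1 → {T3, T11, T14}; frequency 2 → {T4, T9, T1, T2, T5, T10, T7}. Every pair that conflicts lands in different frequencies.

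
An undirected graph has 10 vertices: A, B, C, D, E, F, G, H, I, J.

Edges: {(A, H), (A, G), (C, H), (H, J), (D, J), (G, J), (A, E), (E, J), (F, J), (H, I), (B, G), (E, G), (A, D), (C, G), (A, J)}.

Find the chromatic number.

4

A, E, G, J are pairwise adjacent (a clique of size 4), so at least 4 colors are needed.
4 colors suffice: color 1 → {B, C, I, J}; color 2 → {A, F}; color 3 → {D, G, H}; color 4 → {E}. No two adjacent vertices share a color.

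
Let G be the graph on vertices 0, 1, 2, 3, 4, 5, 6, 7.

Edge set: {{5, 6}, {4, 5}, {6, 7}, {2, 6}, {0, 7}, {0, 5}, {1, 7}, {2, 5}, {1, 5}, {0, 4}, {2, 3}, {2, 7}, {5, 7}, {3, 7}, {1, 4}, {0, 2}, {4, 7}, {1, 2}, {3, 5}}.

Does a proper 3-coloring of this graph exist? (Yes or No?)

No

0, 2, 5, 7 are pairwise adjacent (a clique of size 4), so at least 4 colors are needed.
So 3 colors are not enough.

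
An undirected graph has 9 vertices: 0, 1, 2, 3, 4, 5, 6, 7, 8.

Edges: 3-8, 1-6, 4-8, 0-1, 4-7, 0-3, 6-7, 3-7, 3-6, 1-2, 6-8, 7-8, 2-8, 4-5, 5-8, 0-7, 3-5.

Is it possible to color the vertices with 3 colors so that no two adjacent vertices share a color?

3, 6, 7, 8 form a clique, so at least 4 colors are needed.
So 3 colors are not enough.

No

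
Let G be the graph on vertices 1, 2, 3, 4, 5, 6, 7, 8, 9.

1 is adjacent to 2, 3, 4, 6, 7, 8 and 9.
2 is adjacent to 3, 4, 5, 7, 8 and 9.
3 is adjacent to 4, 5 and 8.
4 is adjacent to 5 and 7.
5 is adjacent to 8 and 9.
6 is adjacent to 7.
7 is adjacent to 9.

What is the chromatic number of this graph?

1, 2, 3, 4 are pairwise adjacent (a clique of size 4), so at least 4 colors are needed.
One proper 4-coloring: 1=a, 2=b, 3=c, 4=d, 5=a, 6=b, 7=c, 8=d, 9=d. No two adjacent vertices share a color.

4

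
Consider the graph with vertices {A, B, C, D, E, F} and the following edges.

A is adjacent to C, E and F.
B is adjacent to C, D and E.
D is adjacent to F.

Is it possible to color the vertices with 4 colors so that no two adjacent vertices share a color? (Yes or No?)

Yes

The chromatic number is 3. The cycle F-A-E-B-D-F has odd length 5, so it cannot be 2-colored; at least 3 colors are needed.
One proper 3-coloring: A=red, B=red, C=blue, D=green, E=blue, F=blue.
Since 4 ≥ 3, a proper 4-coloring certainly exists.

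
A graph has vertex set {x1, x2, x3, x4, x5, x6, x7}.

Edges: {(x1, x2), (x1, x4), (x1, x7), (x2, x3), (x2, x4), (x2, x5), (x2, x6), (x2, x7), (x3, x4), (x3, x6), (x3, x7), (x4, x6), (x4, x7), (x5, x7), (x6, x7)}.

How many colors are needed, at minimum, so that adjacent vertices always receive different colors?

x2, x3, x4, x6, x7 form a clique, so at least 5 colors are needed.
5 colors suffice: color 1 → {x2}; color 2 → {x7}; color 3 → {x4, x5}; color 4 → {x1, x3}; color 5 → {x6}. No two adjacent vertices share a color.

5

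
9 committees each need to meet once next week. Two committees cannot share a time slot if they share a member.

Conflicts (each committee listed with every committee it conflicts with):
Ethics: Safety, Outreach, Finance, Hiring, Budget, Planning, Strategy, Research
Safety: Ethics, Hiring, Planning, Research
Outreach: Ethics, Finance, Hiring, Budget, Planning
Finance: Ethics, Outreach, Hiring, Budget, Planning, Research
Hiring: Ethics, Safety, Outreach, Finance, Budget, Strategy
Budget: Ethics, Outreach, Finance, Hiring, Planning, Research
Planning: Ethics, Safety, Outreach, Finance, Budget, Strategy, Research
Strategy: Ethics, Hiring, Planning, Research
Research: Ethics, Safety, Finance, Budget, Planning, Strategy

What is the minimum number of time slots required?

Ethics, Outreach, Finance, Budget, Planning are mutually in conflict, so at least 5 time slots are needed.
5 time slots suffice: Ethics=1, Safety=3, Outreach=5, Finance=4, Hiring=2, Budget=3, Planning=2, Strategy=3, Research=5. Each listed conflict is separated.

5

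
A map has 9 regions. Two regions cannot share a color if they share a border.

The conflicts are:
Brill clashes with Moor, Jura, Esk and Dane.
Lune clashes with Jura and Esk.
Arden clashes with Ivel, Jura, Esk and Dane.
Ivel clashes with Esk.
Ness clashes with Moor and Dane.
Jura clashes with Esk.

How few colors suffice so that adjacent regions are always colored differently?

Arden, Jura, Esk are mutually in conflict, so at least 3 colors are needed.
3 colors suffice: color 1 → {Moor, Esk, Dane}; color 2 → {Brill, Lune, Arden, Ness}; color 3 → {Ivel, Jura}. No two conflicting regions share a color.

3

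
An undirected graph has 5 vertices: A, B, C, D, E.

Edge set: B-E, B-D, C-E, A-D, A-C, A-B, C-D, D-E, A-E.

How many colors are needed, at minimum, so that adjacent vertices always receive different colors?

A, B, D, E are mutually adjacent (a clique of size 4), so at least 4 colors are needed.
4 colors suffice: color 1 → {D}; color 2 → {E}; color 3 → {A}; color 4 → {B, C}. Every edge joins two different colors.

4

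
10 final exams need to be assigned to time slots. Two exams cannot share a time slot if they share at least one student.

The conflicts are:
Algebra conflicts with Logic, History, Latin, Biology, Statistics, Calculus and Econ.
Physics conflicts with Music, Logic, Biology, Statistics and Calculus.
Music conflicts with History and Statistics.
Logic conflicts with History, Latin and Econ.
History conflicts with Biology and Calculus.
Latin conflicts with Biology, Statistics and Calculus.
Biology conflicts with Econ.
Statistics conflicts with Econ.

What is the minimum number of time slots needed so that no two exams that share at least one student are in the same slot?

3

Algebra, Biology, Econ pairwise conflict, so at least 3 time slots are needed.
3 time slots suffice: time slot 1 → {Algebra, Music}; time slot 2 → {Physics, History, Latin, Econ}; time slot 3 → {Logic, Biology, Statistics, Calculus}. Every pair that conflicts lands in different time slots.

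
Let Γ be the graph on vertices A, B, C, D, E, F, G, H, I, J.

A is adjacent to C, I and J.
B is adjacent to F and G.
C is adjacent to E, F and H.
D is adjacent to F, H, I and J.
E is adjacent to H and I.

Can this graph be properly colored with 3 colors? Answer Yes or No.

Yes

The chromatic number is 3. C, E, H are mutually adjacent, so at least 3 colors are needed.
3 colors suffice: color 1 → {B, C, D}; color 2 → {A, E, F, G}; color 3 → {H, I, J}.
That is already a proper 3-coloring.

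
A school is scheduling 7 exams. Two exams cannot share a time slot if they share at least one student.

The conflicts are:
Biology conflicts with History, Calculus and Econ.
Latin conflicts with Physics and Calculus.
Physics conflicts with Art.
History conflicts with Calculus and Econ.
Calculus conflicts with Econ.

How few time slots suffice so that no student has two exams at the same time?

Biology, History, Calculus, Econ pairwise conflict, so at least 4 time slots are needed.
4 time slots suffice: time slot 1 → {Physics, Calculus}; time slot 2 → {Latin, History, Art}; time slot 3 → {Econ}; time slot 4 → {Biology}. No two conflicting exams share a time slot.

4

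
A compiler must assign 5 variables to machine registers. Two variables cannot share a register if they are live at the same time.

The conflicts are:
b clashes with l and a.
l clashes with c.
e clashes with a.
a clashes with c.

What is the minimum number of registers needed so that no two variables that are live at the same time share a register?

2

e and a conflict, so at least 2 registers are needed.
Using 2 registers: b=2, l=1, e=2, a=1, c=2. Each listed conflict is separated.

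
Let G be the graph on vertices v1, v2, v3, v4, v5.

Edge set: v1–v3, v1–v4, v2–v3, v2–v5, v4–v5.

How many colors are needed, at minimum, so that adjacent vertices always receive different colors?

3

The cycle v3-v2-v5-v4-v1-v3 has odd length 5, so it cannot be 2-colored; at least 3 colors are needed.
3 colors suffice: v1=2, v2=2, v3=1, v4=3, v5=1. Each edge has distinct colors on its endpoints.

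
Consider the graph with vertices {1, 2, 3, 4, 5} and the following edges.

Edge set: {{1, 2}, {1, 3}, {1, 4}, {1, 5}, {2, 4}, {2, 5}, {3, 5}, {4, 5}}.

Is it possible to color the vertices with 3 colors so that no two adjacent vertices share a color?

1, 2, 4, 5 are pairwise adjacent (a clique of size 4), so at least 4 colors are needed.
So 3 colors are not enough.

No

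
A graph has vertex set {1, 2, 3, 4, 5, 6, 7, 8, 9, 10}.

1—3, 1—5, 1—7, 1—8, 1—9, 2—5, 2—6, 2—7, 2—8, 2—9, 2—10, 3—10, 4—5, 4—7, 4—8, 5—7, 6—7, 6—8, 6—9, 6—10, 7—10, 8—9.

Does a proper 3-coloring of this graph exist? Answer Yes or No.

2, 6, 7, 10 form a clique, so at least 4 colors are needed.
So 3 colors are not enough.

No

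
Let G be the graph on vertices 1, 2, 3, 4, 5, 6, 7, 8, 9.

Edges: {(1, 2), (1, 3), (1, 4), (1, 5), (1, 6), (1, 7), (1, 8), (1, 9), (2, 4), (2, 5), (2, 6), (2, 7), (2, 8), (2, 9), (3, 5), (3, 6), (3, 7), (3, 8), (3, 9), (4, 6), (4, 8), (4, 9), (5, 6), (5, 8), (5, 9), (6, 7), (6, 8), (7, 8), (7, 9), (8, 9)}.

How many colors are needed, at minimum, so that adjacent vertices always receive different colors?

5

1, 2, 4, 6, 8 form a clique, so at least 5 colors are needed.
5 colors suffice: 1=blue, 2=green, 3=green, 4=purple, 5=purple, 6=yellow, 7=purple, 8=red, 9=yellow. No two adjacent vertices share a color.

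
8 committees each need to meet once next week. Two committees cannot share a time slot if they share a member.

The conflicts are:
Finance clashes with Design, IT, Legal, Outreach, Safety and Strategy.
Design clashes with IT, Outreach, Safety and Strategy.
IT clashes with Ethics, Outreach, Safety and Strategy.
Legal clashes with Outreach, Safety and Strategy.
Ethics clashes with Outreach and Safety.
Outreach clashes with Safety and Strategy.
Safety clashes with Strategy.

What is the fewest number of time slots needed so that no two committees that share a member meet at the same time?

6

Finance, Design, IT, Outreach, Safety, Strategy are mutually in conflict, so at least 6 time slots are needed.
6 time slots suffice: Finance=5, Design=6, IT=4, Legal=4, Ethics=3, Outreach=1, Safety=2, Strategy=3. No two conflicting committees share a time slot.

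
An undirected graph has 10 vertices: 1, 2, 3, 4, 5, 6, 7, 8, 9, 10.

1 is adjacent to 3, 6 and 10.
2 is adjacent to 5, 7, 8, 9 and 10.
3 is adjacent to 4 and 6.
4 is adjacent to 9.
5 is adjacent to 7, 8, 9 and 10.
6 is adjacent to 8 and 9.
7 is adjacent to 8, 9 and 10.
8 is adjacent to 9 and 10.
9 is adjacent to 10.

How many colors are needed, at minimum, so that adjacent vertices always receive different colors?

2, 5, 7, 8, 9, 10 are mutually adjacent (a clique of size 6), so at least 6 colors are needed.
A valid assignment using 6 colors: 1=b, 2=f, 3=a, 4=b, 5=d, 6=c, 7=e, 8=b, 9=a, 10=c. Every edge joins two different colors.

6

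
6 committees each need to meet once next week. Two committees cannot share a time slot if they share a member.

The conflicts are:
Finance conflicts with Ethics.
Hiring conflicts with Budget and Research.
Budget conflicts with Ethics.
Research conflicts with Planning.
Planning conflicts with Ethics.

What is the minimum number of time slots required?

The cycle Hiring-Budget-Ethics-Planning-Research-Hiring has odd length 5, so it cannot be 2-colored; at least 3 time slots are needed.
3 time slots suffice: Finance=2, Hiring=1, Budget=2, Research=2, Planning=3, Ethics=1. No two conflicting committees share a time slot.

3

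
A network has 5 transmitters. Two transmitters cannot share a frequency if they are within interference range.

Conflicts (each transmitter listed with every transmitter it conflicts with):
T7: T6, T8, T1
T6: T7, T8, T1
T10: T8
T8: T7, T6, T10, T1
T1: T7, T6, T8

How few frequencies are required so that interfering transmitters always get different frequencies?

T7, T6, T8, T1 pairwise conflict, so at least 4 frequencies are needed.
4 frequencies suffice: frequency 1 → {T8}; frequency 2 → {T7, T10}; frequency 3 → {T1}; frequency 4 → {T6}. No two conflicting transmitters share a frequency.

4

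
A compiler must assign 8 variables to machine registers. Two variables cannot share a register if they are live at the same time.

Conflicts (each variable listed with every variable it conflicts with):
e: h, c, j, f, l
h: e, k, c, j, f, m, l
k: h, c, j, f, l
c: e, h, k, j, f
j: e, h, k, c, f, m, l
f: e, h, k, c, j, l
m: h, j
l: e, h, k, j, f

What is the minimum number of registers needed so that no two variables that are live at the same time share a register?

e, h, c, j, f pairwise conflict, so at least 5 registers are needed.
5 registers suffice: e=5, h=1, k=5, c=4, j=2, f=3, m=3, l=4. Every pair that conflicts lands in different registers.

5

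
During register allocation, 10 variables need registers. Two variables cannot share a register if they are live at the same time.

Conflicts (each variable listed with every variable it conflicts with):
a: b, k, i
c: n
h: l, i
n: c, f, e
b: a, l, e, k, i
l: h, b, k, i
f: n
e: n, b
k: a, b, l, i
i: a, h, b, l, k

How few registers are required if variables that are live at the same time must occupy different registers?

a, b, k, i pairwise conflict, so at least 4 registers are needed.
A valid assignment using 4 registers: a=3, c=2, h=2, n=1, b=2, l=3, f=2, e=3, k=4, i=1. Every pair that conflicts lands in different registers.

4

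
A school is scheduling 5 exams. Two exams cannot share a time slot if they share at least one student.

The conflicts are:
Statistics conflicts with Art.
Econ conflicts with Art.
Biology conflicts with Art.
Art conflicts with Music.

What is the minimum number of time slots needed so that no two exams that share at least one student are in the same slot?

Biology and Art conflict, so at least 2 time slots are needed.
2 time slots suffice: time slot 1 → {Art}; time slot 2 → {Statistics, Econ, Biology, Music}. Every pair that conflicts lands in different time slots.

2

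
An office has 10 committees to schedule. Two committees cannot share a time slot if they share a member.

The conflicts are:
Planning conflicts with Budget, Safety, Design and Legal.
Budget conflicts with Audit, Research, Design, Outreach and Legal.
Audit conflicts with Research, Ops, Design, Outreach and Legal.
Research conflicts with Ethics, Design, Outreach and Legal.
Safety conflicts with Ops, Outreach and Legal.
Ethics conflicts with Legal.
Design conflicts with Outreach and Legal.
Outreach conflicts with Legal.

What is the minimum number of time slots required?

6

Budget, Audit, Research, Design, Outreach, Legal pairwise conflict, so at least 6 time slots are needed.
6 time slots suffice: time slot 1 → {Ops, Legal}; time slot 2 → {Budget, Safety, Ethics}; time slot 3 → {Design}; time slot 4 → {Planning, Research}; time slot 5 → {Outreach}; time slot 6 → {Audit}. No two conflicting committees share a time slot.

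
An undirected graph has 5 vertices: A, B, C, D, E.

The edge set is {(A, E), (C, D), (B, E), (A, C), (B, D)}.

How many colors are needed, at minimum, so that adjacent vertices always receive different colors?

The cycle B-E-A-C-D-B has odd length 5, so it cannot be 2-colored; at least 3 colors are needed.
A valid assignment using 3 colors: A=red, B=red, C=green, D=blue, E=blue. Each edge has distinct colors on its endpoints.

3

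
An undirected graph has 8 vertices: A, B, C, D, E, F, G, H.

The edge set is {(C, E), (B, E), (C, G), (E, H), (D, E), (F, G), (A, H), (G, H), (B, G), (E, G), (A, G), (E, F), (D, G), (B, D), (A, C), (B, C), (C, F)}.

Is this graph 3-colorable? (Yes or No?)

No

B, D, E, G are pairwise adjacent (a clique of size 4), so at least 4 colors are needed.
So 3 colors are not enough.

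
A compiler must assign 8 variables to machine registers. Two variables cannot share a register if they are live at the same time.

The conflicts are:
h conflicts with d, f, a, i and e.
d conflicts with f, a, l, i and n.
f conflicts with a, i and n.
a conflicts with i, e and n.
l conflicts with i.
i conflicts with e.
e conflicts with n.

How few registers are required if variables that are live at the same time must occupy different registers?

5

h, d, f, a, i pairwise conflict, so at least 5 registers are needed.
5 registers suffice: register 1 → {d, e}; register 2 → {a, l}; register 3 → {i, n}; register 4 → {f}; register 5 → {h}. No two conflicting variables share a register.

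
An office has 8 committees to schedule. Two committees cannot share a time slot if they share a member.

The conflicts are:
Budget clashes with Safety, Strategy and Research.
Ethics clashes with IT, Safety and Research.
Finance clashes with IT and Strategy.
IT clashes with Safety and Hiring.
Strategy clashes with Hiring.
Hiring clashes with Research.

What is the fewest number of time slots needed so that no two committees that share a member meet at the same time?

Ethics, IT, Safety all conflict with each other, so at least 3 time slots are needed.
3 time slots suffice: time slot 1 → {IT, Strategy, Research}; time slot 2 → {Budget, Ethics, Finance, Hiring}; time slot 3 → {Safety}. Every pair that conflicts lands in different time slots.

3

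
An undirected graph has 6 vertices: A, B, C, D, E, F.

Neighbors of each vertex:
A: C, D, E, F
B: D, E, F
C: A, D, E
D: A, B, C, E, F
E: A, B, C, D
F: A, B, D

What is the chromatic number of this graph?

4

A, C, D, E are pairwise adjacent (a clique of size 4), so at least 4 colors are needed.
One proper 4-coloring: A=3, B=3, C=4, D=1, E=2, F=2. Each edge has distinct colors on its endpoints.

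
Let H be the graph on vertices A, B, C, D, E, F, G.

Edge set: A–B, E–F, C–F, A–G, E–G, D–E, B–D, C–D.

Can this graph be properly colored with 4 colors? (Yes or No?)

Yes

The chromatic number is 3. The cycle G-A-B-D-E-G has odd length 5, so it cannot be 2-colored; at least 3 colors are needed.
3 colors suffice: color red → {D, F, G}; color blue → {B, C, E}; color green → {A}.
Since 4 ≥ 3, a proper 4-coloring certainly exists.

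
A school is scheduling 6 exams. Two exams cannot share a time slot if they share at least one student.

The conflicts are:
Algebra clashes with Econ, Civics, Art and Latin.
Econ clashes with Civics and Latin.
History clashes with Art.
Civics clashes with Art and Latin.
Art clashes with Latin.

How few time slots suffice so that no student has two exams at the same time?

4

Algebra, Civics, Art, Latin are mutually in conflict, so at least 4 time slots are needed.
Using 4 time slots: Algebra=4, Econ=1, History=2, Civics=2, Art=1, Latin=3. Each listed conflict is separated.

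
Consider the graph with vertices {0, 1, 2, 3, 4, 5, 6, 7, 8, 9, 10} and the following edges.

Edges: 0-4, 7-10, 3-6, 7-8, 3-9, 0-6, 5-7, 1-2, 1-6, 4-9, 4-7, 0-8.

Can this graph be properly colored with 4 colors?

Yes

The chromatic number is 3. The cycle 9-3-6-0-4-9 has odd length 5, so it cannot be 2-colored; at least 3 colors are needed.
3 colors suffice: 0=red, 1=red, 2=blue, 3=green, 4=blue, 5=blue, 6=blue, 7=red, 8=blue, 9=red, 10=blue.
Since 4 ≥ 3, a proper 4-coloring certainly exists.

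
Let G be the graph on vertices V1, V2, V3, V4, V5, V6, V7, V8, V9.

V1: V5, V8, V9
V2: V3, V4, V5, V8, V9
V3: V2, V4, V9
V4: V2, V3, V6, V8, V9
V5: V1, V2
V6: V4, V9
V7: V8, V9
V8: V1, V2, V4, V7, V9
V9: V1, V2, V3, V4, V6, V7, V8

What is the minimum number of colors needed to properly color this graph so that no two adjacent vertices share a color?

V2, V3, V4, V9 are mutually adjacent (a clique of size 4), so at least 4 colors are needed.
4 colors suffice: color 1 → {V5, V9}; color 2 → {V1, V4, V7}; color 3 → {V2, V6}; color 4 → {V3, V8}. Each edge has distinct colors on its endpoints.

4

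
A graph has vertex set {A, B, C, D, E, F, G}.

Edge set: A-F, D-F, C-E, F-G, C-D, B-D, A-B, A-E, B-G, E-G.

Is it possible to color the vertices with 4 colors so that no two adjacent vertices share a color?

Yes

The chromatic number is 3. The cycle F-D-C-E-G-F has odd length 5, so it cannot be 2-colored; at least 3 colors are needed.
3 colors suffice: color red → {A, D, G}; color blue → {B, E, F}; color green → {C}.
Since 4 ≥ 3, a proper 4-coloring certainly exists.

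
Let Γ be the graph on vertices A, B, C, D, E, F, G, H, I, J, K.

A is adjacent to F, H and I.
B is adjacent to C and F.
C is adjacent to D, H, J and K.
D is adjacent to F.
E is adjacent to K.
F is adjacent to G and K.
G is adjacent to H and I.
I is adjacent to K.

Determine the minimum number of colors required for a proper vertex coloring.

The cycle H-C-K-I-A-H has odd length 5, so it cannot be 2-colored; at least 3 colors are needed.
3 colors suffice: color 1 → {C, E, F, I}; color 2 → {A, B, D, G, J, K}; color 3 → {H}. No two adjacent vertices share a color.

3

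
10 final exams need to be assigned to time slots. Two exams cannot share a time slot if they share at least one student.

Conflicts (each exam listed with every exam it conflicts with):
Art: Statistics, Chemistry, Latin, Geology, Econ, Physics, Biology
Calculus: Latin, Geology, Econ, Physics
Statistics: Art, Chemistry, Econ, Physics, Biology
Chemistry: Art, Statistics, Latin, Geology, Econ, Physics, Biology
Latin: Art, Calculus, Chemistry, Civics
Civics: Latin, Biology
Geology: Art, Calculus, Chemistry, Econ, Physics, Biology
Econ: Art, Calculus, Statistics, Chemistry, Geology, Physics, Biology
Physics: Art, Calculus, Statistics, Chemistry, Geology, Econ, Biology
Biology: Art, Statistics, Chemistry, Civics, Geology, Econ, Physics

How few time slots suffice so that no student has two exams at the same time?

Art, Chemistry, Geology, Econ, Physics, Biology are mutually in conflict, so at least 6 time slots are needed.
6 time slots suffice: time slot 1 → {Calculus, Biology}; time slot 2 → {Latin, Econ}; time slot 3 → {Chemistry, Civics}; time slot 4 → {Art}; time slot 5 → {Physics}; time slot 6 → {Statistics, Geology}. No two conflicting exams share a time slot.

6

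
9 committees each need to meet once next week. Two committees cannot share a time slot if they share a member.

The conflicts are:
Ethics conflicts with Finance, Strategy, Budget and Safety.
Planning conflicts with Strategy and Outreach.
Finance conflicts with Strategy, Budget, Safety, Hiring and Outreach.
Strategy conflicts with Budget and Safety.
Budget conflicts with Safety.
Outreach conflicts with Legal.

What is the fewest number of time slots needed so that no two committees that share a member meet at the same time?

Ethics, Finance, Strategy, Budget, Safety pairwise conflict, so at least 5 time slots are needed.
5 time slots suffice: time slot 1 → {Planning, Finance, Legal}; time slot 2 → {Strategy, Hiring, Outreach}; time slot 3 → {Budget}; time slot 4 → {Safety}; time slot 5 → {Ethics}. No two conflicting committees share a time slot.

5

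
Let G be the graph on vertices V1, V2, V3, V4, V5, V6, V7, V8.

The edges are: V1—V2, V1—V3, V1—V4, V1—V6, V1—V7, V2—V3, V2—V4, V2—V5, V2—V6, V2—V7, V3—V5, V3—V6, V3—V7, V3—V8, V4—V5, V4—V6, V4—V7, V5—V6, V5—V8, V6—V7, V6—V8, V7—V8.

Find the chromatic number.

V1, V2, V4, V6, V7 form a clique, so at least 5 colors are needed.
5 colors suffice: color 1 → {V6}; color 2 → {V5, V7}; color 3 → {V3, V4}; color 4 → {V2, V8}; color 5 → {V1}. Every edge joins two different colors.

5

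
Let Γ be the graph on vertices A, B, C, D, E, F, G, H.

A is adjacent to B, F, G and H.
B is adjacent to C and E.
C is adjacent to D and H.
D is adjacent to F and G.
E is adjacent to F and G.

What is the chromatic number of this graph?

The cycle C-D-F-A-H-C has odd length 5, so it cannot be 2-colored; at least 3 colors are needed.
One proper 3-coloring: A=red, B=green, C=blue, D=red, E=red, F=blue, G=blue, H=green. No two adjacent vertices share a color.

3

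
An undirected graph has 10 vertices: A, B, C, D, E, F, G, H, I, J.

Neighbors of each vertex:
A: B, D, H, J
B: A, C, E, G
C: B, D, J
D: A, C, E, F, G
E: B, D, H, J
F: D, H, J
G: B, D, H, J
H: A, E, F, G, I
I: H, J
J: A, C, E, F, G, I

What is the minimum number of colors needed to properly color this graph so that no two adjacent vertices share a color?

2

G and H are adjacent, so at least 2 colors are needed.
2 colors suffice: color 1 → {B, D, H, J}; color 2 → {A, C, E, F, G, I}. Every edge joins two different colors.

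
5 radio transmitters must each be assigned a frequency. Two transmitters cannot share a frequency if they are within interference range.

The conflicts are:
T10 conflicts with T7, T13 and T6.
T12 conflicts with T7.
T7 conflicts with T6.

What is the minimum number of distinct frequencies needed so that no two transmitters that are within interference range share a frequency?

T10, T7, T6 all conflict with each other, so at least 3 frequencies are needed.
A valid assignment using 3 frequencies: T10=1, T12=1, T7=2, T13=2, T6=3. Each listed conflict is separated.

3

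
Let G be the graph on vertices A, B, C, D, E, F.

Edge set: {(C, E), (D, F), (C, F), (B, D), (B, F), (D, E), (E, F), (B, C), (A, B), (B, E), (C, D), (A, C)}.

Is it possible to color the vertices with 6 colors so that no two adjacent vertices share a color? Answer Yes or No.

The chromatic number is 5. B, C, D, E, F are pairwise adjacent (a clique of size 5), so at least 5 colors are needed.
5 colors suffice: A=3, B=2, C=1, D=4, E=5, F=3.
Since 6 ≥ 5, a proper 6-coloring certainly exists.

Yes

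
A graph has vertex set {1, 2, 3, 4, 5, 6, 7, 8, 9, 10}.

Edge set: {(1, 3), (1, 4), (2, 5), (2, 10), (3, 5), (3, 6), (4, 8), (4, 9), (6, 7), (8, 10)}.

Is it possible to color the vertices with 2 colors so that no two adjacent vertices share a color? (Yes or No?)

The cycle 4-1-3-5-2-10-8-4 has odd length 7, so it cannot be 2-colored; at least 3 colors are needed.
So 2 colors are not enough.

No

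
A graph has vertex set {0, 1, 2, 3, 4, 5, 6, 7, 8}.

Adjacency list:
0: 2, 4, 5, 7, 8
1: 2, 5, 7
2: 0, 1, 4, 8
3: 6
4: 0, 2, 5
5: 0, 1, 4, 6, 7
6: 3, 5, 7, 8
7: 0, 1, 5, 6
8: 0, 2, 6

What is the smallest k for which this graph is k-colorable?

0, 2, 8 form a triangle, so at least 3 colors are needed.
3 colors suffice: 0=b, 1=b, 2=a, 3=a, 4=c, 5=a, 6=b, 7=c, 8=c. No two adjacent vertices share a color.

3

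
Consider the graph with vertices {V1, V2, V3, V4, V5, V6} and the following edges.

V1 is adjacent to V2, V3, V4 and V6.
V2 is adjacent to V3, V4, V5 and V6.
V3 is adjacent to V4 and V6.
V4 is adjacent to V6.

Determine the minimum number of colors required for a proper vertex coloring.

V1, V2, V3, V4, V6 form a clique, so at least 5 colors are needed.
5 colors suffice: V1=2, V2=1, V3=5, V4=4, V5=2, V6=3. Every edge joins two different colors.

5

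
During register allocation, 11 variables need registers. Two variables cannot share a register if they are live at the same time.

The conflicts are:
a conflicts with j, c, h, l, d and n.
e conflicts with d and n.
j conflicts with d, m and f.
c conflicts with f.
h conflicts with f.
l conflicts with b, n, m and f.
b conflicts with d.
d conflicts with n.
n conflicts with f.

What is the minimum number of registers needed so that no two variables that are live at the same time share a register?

l, n, f pairwise conflict, so at least 3 registers are needed.
3 registers suffice: register 1 → {a, e, b, m, f}; register 2 → {c, h, l, d}; register 3 → {j, n}. No two conflicting variables share a register.

3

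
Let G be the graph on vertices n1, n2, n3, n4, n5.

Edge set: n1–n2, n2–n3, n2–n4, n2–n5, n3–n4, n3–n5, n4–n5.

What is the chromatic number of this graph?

n2, n3, n4, n5 are mutually adjacent (a clique of size 4), so at least 4 colors are needed.
4 colors suffice: color R → {n2}; color B → {n1, n4}; color G → {n5}; color Y → {n3}. Each edge has distinct colors on its endpoints.

4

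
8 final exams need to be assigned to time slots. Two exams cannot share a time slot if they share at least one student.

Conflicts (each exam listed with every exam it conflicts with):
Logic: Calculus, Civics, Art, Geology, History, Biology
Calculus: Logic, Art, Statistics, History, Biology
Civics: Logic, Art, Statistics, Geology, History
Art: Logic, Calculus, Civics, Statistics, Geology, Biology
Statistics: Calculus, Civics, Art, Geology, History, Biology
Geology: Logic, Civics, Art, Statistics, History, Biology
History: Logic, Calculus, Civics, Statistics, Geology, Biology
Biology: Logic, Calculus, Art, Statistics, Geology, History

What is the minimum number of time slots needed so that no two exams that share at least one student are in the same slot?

4

Logic, Calculus, Art, Biology pairwise conflict, so at least 4 time slots are needed.
A valid assignment using 4 time slots: Logic=3, Calculus=4, Civics=2, Art=1, Statistics=3, Geology=4, History=1, Biology=2. No two conflicting exams share a time slot.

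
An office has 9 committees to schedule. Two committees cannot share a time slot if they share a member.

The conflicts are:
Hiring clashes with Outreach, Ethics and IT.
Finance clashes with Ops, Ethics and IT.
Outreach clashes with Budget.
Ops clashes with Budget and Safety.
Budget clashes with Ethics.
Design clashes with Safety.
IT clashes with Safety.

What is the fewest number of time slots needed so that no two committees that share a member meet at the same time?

2

Finance and Ops conflict, so at least 2 time slots are needed.
A valid assignment using 2 time slots: Hiring=1, Finance=1, Outreach=2, Ops=2, Budget=1, Design=2, Ethics=2, IT=2, Safety=1. Every pair that conflicts lands in different time slots.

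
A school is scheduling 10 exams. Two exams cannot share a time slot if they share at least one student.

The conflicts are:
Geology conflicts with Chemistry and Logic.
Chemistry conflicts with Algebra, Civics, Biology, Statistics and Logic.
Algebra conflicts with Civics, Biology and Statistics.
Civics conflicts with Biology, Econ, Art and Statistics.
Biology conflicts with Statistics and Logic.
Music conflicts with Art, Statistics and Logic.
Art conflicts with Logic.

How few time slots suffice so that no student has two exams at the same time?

5

Chemistry, Algebra, Civics, Biology, Statistics pairwise conflict, so at least 5 time slots are needed.
5 time slots suffice: time slot 1 → {Civics, Logic}; time slot 2 → {Chemistry, Econ, Music}; time slot 3 → {Geology, Biology, Art}; time slot 4 → {Statistics}; time slot 5 → {Algebra}. No two conflicting exams share a time slot.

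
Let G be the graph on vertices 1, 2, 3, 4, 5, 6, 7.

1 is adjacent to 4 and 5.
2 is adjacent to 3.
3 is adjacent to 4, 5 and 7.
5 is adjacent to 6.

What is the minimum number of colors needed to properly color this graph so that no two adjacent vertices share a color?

2

3 and 4 are adjacent, so at least 2 colors are needed.
One proper 2-coloring: 1=a, 2=b, 3=a, 4=b, 5=b, 6=a, 7=b. Each edge has distinct colors on its endpoints.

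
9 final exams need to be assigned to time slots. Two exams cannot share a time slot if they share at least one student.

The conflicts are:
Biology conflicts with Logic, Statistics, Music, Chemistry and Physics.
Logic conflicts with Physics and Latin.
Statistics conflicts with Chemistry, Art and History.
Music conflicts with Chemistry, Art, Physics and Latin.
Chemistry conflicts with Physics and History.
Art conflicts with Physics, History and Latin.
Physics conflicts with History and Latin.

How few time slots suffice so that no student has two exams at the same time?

4

Music, Art, Physics, Latin pairwise conflict, so at least 4 time slots are needed.
4 time slots suffice: time slot 1 → {Statistics, Physics}; time slot 2 → {Biology, Art}; time slot 3 → {Logic, Music, History}; time slot 4 → {Chemistry, Latin}. No two conflicting exams share a time slot.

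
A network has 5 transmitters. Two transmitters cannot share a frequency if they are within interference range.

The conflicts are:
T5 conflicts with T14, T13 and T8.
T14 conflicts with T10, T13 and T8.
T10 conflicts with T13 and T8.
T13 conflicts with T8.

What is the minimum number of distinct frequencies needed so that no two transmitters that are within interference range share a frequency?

4

T14, T10, T13, T8 pairwise conflict, so at least 4 frequencies are needed.
4 frequencies suffice: frequency 1 → {T13}; frequency 2 → {T14}; frequency 3 → {T8}; frequency 4 → {T5, T10}. Each listed conflict is separated.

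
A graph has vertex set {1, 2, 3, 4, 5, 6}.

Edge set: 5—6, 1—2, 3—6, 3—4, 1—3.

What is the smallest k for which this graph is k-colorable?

2

5 and 6 are adjacent, so at least 2 colors are needed.
A valid assignment using 2 colors: 1=b, 2=a, 3=a, 4=b, 5=a, 6=b. Every edge joins two different colors.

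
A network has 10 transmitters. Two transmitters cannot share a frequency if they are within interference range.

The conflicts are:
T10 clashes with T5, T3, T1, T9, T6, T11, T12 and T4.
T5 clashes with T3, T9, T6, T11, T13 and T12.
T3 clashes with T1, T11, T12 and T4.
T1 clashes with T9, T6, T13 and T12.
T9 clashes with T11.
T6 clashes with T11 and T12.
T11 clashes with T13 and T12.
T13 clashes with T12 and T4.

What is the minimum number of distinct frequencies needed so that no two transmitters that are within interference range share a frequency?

5

T10, T5, T6, T11, T12 are mutually in conflict, so at least 5 frequencies are needed.
5 frequencies suffice: frequency 1 → {T10, T13}; frequency 2 → {T9, T12, T4}; frequency 3 → {T1, T11}; frequency 4 → {T5}; frequency 5 → {T3, T6}. Each listed conflict is separated.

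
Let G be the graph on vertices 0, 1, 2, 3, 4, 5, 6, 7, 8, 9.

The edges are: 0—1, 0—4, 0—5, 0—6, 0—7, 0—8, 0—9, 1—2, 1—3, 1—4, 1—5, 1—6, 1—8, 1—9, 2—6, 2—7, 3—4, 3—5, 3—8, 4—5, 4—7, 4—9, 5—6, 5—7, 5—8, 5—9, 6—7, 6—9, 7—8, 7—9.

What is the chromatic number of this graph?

0, 5, 6, 7, 9 are mutually adjacent (a clique of size 5), so at least 5 colors are needed.
5 colors suffice: color a → {2, 5}; color b → {1, 7}; color c → {0, 3}; color d → {8, 9}; color e → {4, 6}. Each edge has distinct colors on its endpoints.

5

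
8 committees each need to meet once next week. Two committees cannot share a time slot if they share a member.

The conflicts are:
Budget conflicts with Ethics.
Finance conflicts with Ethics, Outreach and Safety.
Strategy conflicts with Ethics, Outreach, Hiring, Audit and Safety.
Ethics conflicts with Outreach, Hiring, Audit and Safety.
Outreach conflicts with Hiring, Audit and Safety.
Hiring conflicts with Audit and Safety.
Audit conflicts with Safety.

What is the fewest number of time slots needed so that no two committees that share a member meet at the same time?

6

Strategy, Ethics, Outreach, Hiring, Audit, Safety pairwise conflict, so at least 6 time slots are needed.
Using 6 time slots: Budget=2, Finance=4, Strategy=6, Ethics=1, Outreach=2, Hiring=4, Audit=5, Safety=3. No two conflicting committees share a time slot.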